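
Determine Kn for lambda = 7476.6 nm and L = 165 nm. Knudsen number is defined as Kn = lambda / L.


Knudsen number Kn = lambda / L
Kn = 7476.6 / 165
Kn = 45.3127

45.3127


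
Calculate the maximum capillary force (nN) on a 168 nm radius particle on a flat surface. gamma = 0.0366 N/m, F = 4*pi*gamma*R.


Convert radius: R = 168 nm = 1.68e-07 m
F = 4 * pi * gamma * R
F = 4 * pi * 0.0366 * 1.68e-07
F = 7.72681e-08 N = 77.2681 nN

77.2681


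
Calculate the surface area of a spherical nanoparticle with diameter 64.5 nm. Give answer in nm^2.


Radius r = 64.5/2 = 32.25 nm
Surface area SA = 4 * pi * r^2
SA = 4 * pi * (32.25)^2
SA = 13069.81 nm^2

13069.81


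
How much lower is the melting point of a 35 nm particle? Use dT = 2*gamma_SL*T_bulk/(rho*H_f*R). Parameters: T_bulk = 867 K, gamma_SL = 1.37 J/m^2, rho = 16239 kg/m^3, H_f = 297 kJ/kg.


Radius R = 35/2 = 17.5 nm = 1.75e-08 m
Convert H_f = 297 kJ/kg = 297000 J/kg
dT = 2 * gamma_SL * T_bulk / (rho * H_f * R)
dT = 2 * 1.37 * 867 / (16239 * 297000 * 1.75e-08)
dT = 28.1 K

28.1


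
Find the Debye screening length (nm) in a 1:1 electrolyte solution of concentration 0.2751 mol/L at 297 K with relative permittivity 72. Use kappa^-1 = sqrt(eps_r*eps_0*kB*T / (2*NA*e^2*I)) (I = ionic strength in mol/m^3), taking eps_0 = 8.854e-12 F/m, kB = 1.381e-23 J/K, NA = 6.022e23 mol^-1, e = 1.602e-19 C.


Ionic strength I = 0.2751 * 1^2 * 1000 = 275.1 mol/m^3
kappa^-1 = sqrt(72 * 8.854e-12 * 1.381e-23 * 297 / (2 * 6.022e23 * (1.602e-19)^2 * 275.1))
kappa^-1 = 0.555 nm

0.555


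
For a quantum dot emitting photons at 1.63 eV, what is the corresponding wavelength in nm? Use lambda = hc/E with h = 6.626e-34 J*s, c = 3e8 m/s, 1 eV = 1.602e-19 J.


Convert energy: E = 1.63 eV = 1.63 * 1.602e-19 = 2.61126e-19 J
lambda = h*c / E = 6.626e-34 * 3e8 / 2.61126e-19
lambda = 7.61242e-07 m = 761.2 nm

761.2


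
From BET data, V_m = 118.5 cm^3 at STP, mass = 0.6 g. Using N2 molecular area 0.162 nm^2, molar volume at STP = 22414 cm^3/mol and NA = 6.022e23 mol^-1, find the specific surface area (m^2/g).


Number of moles in monolayer = V_m / 22414 = 118.5 / 22414 = 0.00528687
Number of molecules = moles * NA = 0.00528687 * 6.022e23
SA = molecules * sigma / mass
SA = (118.5 / 22414) * 6.022e23 * 0.162e-18 / 0.6
SA = 859.6 m^2/g

859.6


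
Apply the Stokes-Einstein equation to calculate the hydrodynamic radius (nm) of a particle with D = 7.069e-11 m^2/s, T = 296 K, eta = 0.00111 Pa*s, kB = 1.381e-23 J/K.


Stokes-Einstein: R = kB*T / (6*pi*eta*D)
R = 1.381e-23 * 296 / (6 * pi * 0.00111 * 7.069e-11)
R = 2.76378e-09 m = 2.76 nm

2.76


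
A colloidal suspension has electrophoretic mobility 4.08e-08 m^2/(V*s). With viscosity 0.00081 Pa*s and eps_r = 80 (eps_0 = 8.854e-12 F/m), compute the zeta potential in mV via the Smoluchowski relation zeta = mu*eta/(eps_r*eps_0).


Smoluchowski equation: zeta = mu * eta / (eps_r * eps_0)
zeta = 4.08e-08 * 0.00081 / (80 * 8.854e-12)
zeta = 0.046657 V = 46.66 mV

46.66


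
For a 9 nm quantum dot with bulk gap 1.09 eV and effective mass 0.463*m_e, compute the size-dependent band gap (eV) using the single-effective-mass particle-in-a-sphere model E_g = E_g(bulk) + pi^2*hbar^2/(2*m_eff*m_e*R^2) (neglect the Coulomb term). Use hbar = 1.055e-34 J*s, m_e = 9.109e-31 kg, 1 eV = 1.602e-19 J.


Radius R = 9/2 nm = 4.5e-09 m
Confinement energy dE = pi^2 * hbar^2 / (2 * m_eff * m_e * R^2)
dE = pi^2 * (1.055e-34)^2 / (2 * 0.463 * 9.109e-31 * (4.5e-09)^2) J, divided by 1.602e-19 J/eV
dE = 0.0401 eV
Total band gap = E_g(bulk) + dE = 1.09 + 0.0401 = 1.1301 eV

1.1301


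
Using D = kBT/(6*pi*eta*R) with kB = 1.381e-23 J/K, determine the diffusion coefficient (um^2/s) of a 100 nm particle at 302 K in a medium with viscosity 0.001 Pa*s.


Radius R = 100/2 = 50 nm = 5e-08 m
D = kB*T / (6*pi*eta*R)
D = 1.381e-23 * 302 / (6 * pi * 0.001 * 5e-08)
D = 4.42517e-12 m^2/s = 4.425 um^2/s

4.425


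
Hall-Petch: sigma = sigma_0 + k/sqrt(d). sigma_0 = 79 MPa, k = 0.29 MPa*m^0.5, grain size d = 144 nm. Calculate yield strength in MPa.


d = 144 nm = 1.44e-07 m
sqrt(d) = 0.0003794733
Hall-Petch contribution = k / sqrt(d) = 0.29 / 0.0003794733 = 764.2 MPa
sigma = sigma_0 + k/sqrt(d) = 79 + 764.2 = 843.2 MPa

843.2


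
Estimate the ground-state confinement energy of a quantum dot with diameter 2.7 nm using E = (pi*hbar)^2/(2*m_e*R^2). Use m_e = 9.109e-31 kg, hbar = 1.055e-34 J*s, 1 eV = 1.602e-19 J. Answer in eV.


Radius R = 2.7/2 = 1.35 nm = 1.35e-09 m
E = (pi * 1.055e-34)^2 / (2 * 9.109e-31 * (1.35e-09)^2)
E(J) = 3.30854e-20
E = E(J) / 1.602e-19 = 0.2065 eV

0.2065


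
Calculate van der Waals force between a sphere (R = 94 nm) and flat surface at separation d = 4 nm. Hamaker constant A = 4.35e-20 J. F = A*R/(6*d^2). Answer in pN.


Convert to SI: R = 94 nm = 9.4e-08 m, d = 4 nm = 4e-09 m
F = A * R / (6 * d^2)
F = 4.35e-20 * 9.4e-08 / (6 * (4e-09)^2)
F = 4.25938e-11 N = 42.594 pN

42.594


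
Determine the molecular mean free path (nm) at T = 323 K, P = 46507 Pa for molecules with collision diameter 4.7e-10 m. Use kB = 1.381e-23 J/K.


Mean free path: lambda = kB*T / (sqrt(2) * pi * d^2 * P)
lambda = 1.381e-23 * 323 / (sqrt(2) * pi * (4.7e-10)^2 * 46507)
lambda = 9.77276e-08 m
lambda = 97.73 nm

97.73


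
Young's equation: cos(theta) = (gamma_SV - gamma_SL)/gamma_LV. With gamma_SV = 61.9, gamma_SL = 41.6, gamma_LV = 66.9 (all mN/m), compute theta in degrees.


cos(theta) = (gamma_SV - gamma_SL) / gamma_LV
cos(theta) = (61.9 - 41.6) / 66.9
cos(theta) = 0.303438
theta = arccos(0.303438) = 72.34 degrees

72.34


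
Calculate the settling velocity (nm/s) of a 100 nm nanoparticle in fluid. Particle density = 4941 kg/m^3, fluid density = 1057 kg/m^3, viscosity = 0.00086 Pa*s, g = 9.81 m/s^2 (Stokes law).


Radius R = 100/2 nm = 5e-08 m
Density difference = 4941 - 1057 = 3884 kg/m^3
v = 2 * R^2 * (rho_p - rho_f) * g / (9 * eta)
v = 2 * (5e-08)^2 * 3884 * 9.81 / (9 * 0.00086)
v = 2.46137e-08 m/s = 24.6137 nm/s

24.6137


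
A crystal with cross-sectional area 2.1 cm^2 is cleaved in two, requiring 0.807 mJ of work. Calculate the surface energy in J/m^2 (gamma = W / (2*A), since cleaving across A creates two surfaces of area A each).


Convert: A = 2.1 cm^2 = 0.00021 m^2, W = 0.807 mJ = 0.000807 J
Cleaving exposes two faces of area A, so total new surface = 2*A and gamma = W / (2*A)
gamma = 0.000807 / (2 * 0.00021)
gamma = 1.921 J/m^2

1.921


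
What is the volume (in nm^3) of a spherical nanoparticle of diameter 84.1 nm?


Radius r = 84.1/2 = 42.05 nm
Volume V = (4/3) * pi * r^3
V = (4/3) * pi * (42.05)^3
V = 311448.76 nm^3

311448.76


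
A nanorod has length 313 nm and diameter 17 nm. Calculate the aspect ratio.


Aspect ratio AR = length / diameter
AR = 313 / 17
AR = 18.41

18.41


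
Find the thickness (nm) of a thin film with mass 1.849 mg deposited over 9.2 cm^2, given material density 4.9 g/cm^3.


Convert: m = 1.849 mg = 1.8490e-06 kg, A = 9.2 cm^2 = 9.2000e-04 m^2, rho = 4.9 g/cm^3 = 4900 kg/m^3
t = m / (A * rho)
t = 1.8490e-06 / (9.2000e-04 * 4900)
t = 4.1016e-07 m = 410.2 nm

410.2


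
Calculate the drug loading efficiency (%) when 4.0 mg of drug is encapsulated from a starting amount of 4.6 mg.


Drug loading efficiency = (drug loaded / drug initial) * 100
DLE = 4.0 / 4.6 * 100
DLE = 0.8696 * 100
DLE = 86.96%

86.96


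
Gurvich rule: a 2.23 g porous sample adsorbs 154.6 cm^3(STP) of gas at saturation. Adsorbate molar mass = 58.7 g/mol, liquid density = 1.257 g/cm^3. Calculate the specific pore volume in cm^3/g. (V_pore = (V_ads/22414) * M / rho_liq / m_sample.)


Moles adsorbed n = V_ads / 22414 = 154.6 / 22414 = 6.897475e-03 mol
Liquid volume V_liq = n * M / rho_liq = 6.897475e-03 * 58.7 / 1.257 = 0.32210 cm^3
Specific pore volume V_pore = V_liq / m_sample = 0.32210 / 2.23
V_pore = 0.1444 cm^3/g

0.1444


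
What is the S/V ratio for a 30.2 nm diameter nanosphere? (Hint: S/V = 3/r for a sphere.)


Radius r = 30.2/2 = 15.1 nm
S/V = 3 / r = 3 / 15.1
S/V = 0.1987 nm^-1

0.1987


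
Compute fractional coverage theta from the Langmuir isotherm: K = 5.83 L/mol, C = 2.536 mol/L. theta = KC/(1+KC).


Langmuir isotherm: theta = K*C / (1 + K*C)
K*C = 5.83 * 2.536 = 14.78488
theta = 14.78488 / (1 + 14.78488) = 14.78488 / 15.78488
theta = 0.9366

0.9366


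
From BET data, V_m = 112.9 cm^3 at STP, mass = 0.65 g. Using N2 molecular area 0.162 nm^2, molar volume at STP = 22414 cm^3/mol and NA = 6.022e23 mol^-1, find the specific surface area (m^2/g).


Number of moles in monolayer = V_m / 22414 = 112.9 / 22414 = 0.00503703
Number of molecules = moles * NA = 0.00503703 * 6.022e23
SA = molecules * sigma / mass
SA = (112.9 / 22414) * 6.022e23 * 0.162e-18 / 0.65
SA = 756.0 m^2/g

756.0


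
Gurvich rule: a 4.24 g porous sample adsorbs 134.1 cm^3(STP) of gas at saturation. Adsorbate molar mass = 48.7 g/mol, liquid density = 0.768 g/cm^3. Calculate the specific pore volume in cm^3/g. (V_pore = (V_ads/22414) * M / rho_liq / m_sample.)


Moles adsorbed n = V_ads / 22414 = 134.1 / 22414 = 5.982868e-03 mol
Liquid volume V_liq = n * M / rho_liq = 5.982868e-03 * 48.7 / 0.768 = 0.37938 cm^3
Specific pore volume V_pore = V_liq / m_sample = 0.37938 / 4.24
V_pore = 0.0895 cm^3/g

0.0895


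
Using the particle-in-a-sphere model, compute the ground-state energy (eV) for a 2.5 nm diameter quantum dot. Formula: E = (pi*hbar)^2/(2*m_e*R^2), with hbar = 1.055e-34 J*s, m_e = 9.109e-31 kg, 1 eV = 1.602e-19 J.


Radius R = 2.5/2 = 1.25 nm = 1.25e-09 m
E = (pi * 1.055e-34)^2 / (2 * 9.109e-31 * (1.25e-09)^2)
E(J) = 3.85908e-20
E = E(J) / 1.602e-19 = 0.2409 eV

0.2409


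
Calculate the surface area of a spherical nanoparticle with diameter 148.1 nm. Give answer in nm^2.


Radius r = 148.1/2 = 74.05 nm
Surface area SA = 4 * pi * r^2
SA = 4 * pi * (74.05)^2
SA = 68906.47 nm^2

68906.47


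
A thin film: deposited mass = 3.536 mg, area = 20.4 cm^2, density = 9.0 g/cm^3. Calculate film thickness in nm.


Convert: m = 3.536 mg = 3.5360e-06 kg, A = 20.4 cm^2 = 2.0400e-03 m^2, rho = 9.0 g/cm^3 = 9000 kg/m^3
t = m / (A * rho)
t = 3.5360e-06 / (2.0400e-03 * 9000)
t = 1.9259e-07 m = 192.6 nm

192.6


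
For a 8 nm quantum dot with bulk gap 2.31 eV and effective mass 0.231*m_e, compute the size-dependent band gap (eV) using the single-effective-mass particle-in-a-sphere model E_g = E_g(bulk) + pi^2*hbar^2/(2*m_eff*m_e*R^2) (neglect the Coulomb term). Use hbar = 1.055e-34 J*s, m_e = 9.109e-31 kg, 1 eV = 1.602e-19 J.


Radius R = 8/2 nm = 4e-09 m
Confinement energy dE = pi^2 * hbar^2 / (2 * m_eff * m_e * R^2)
dE = pi^2 * (1.055e-34)^2 / (2 * 0.231 * 9.109e-31 * (4e-09)^2) J, divided by 1.602e-19 J/eV
dE = 0.1018 eV
Total band gap = E_g(bulk) + dE = 2.31 + 0.1018 = 2.4118 eV

2.4118


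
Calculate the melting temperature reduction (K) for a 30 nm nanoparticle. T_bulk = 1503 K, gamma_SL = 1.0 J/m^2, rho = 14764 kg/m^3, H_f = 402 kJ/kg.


Radius R = 30/2 = 15 nm = 1.5e-08 m
Convert H_f = 402 kJ/kg = 402000 J/kg
dT = 2 * gamma_SL * T_bulk / (rho * H_f * R)
dT = 2 * 1.0 * 1503 / (14764 * 402000 * 1.5e-08)
dT = 33.8 K

33.8


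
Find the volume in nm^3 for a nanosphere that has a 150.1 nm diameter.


Radius r = 150.1/2 = 75.05 nm
Volume V = (4/3) * pi * r^3
V = (4/3) * pi * (75.05)^3
V = 1770682.52 nm^3

1770682.52


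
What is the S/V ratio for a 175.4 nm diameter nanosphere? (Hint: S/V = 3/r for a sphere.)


Radius r = 175.4/2 = 87.7 nm
S/V = 3 / r = 3 / 87.7
S/V = 0.0342 nm^-1

0.0342


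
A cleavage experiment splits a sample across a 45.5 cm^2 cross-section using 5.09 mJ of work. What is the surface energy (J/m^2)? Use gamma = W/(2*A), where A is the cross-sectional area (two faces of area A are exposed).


Convert: A = 45.5 cm^2 = 0.00455 m^2, W = 5.09 mJ = 0.00509 J
Cleaving exposes two faces of area A, so total new surface = 2*A and gamma = W / (2*A)
gamma = 0.00509 / (2 * 0.00455)
gamma = 0.559 J/m^2

0.559


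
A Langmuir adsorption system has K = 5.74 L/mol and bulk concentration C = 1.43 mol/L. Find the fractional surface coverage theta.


Langmuir isotherm: theta = K*C / (1 + K*C)
K*C = 5.74 * 1.43 = 8.2082
theta = 8.2082 / (1 + 8.2082) = 8.2082 / 9.2082
theta = 0.8914

0.8914


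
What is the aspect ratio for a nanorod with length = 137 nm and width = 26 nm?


Aspect ratio AR = length / diameter
AR = 137 / 26
AR = 5.27

5.27


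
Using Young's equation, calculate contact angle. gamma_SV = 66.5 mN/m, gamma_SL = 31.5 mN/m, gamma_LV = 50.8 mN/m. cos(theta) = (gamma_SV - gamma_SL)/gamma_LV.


cos(theta) = (gamma_SV - gamma_SL) / gamma_LV
cos(theta) = (66.5 - 31.5) / 50.8
cos(theta) = 0.688976
theta = arccos(0.688976) = 46.45 degrees

46.45


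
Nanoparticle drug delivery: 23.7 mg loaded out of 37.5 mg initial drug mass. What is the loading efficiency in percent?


Drug loading efficiency = (drug loaded / drug initial) * 100
DLE = 23.7 / 37.5 * 100
DLE = 0.632 * 100
DLE = 63.2%

63.2


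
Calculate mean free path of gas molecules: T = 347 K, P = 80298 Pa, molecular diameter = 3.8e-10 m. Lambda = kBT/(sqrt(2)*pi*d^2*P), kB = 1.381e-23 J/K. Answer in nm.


Mean free path: lambda = kB*T / (sqrt(2) * pi * d^2 * P)
lambda = 1.381e-23 * 347 / (sqrt(2) * pi * (3.8e-10)^2 * 80298)
lambda = 9.30221e-08 m
lambda = 93.02 nm

93.02


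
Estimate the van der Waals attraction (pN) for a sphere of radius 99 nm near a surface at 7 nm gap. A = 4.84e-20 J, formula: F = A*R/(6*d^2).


Convert to SI: R = 99 nm = 9.9e-08 m, d = 7 nm = 7e-09 m
F = A * R / (6 * d^2)
F = 4.84e-20 * 9.9e-08 / (6 * (7e-09)^2)
F = 1.6298e-11 N = 16.298 pN

16.298


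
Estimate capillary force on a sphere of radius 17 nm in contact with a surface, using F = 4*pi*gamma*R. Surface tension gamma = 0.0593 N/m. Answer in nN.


Convert radius: R = 17 nm = 1.7e-08 m
F = 4 * pi * gamma * R
F = 4 * pi * 0.0593 * 1.7e-08
F = 1.26682e-08 N = 12.6682 nN

12.6682


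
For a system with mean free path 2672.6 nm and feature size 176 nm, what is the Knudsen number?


Knudsen number Kn = lambda / L
Kn = 2672.6 / 176
Kn = 15.1852

15.1852


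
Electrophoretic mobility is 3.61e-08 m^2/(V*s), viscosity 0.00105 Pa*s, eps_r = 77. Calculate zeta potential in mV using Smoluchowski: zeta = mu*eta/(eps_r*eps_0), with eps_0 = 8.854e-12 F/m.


Smoluchowski equation: zeta = mu * eta / (eps_r * eps_0)
zeta = 3.61e-08 * 0.00105 / (77 * 8.854e-12)
zeta = 0.055599 V = 55.6 mV

55.6


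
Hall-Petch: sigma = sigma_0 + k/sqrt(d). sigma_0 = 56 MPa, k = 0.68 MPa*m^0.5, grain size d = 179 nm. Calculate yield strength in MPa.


d = 179 nm = 1.79e-07 m
sqrt(d) = 0.0004230839
Hall-Petch contribution = k / sqrt(d) = 0.68 / 0.0004230839 = 1607.2 MPa
sigma = sigma_0 + k/sqrt(d) = 56 + 1607.2 = 1663.2 MPa

1663.2


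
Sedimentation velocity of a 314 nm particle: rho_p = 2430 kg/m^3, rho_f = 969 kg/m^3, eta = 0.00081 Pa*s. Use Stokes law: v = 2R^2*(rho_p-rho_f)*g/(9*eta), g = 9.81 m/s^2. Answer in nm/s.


Radius R = 314/2 nm = 1.57e-07 m
Density difference = 2430 - 969 = 1461 kg/m^3
v = 2 * R^2 * (rho_p - rho_f) * g / (9 * eta)
v = 2 * (1.57e-07)^2 * 1461 * 9.81 / (9 * 0.00081)
v = 9.69217e-08 m/s = 96.9217 nm/s

96.9217


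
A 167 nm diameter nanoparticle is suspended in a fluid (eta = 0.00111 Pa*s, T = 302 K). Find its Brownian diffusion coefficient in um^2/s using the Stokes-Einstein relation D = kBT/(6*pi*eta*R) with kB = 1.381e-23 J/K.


Radius R = 167/2 = 83.5 nm = 8.35e-08 m
D = kB*T / (6*pi*eta*R)
D = 1.381e-23 * 302 / (6 * pi * 0.00111 * 8.35e-08)
D = 2.38721e-12 m^2/s = 2.387 um^2/s

2.387


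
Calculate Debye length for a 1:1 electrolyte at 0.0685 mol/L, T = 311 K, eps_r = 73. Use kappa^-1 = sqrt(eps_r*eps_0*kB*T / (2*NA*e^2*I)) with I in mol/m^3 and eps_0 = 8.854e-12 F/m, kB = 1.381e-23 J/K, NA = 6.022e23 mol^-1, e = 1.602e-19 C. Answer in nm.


Ionic strength I = 0.0685 * 1^2 * 1000 = 68.5 mol/m^3
kappa^-1 = sqrt(73 * 8.854e-12 * 1.381e-23 * 311 / (2 * 6.022e23 * (1.602e-19)^2 * 68.5))
kappa^-1 = 1.145 nm

1.145


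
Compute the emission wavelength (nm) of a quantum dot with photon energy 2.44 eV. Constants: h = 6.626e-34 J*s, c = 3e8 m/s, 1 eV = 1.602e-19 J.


Convert energy: E = 2.44 eV = 2.44 * 1.602e-19 = 3.90888e-19 J
lambda = h*c / E = 6.626e-34 * 3e8 / 3.90888e-19
lambda = 5.08534e-07 m = 508.5 nm

508.5


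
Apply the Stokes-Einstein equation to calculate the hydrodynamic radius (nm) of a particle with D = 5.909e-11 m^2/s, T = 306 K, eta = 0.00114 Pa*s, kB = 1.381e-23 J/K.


Stokes-Einstein: R = kB*T / (6*pi*eta*D)
R = 1.381e-23 * 306 / (6 * pi * 0.00114 * 5.909e-11)
R = 3.32809e-09 m = 3.33 nm

3.33


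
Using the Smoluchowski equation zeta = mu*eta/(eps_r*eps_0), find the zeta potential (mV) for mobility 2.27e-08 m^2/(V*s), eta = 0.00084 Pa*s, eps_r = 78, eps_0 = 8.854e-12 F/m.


Smoluchowski equation: zeta = mu * eta / (eps_r * eps_0)
zeta = 2.27e-08 * 0.00084 / (78 * 8.854e-12)
zeta = 0.02761 V = 27.61 mV

27.61


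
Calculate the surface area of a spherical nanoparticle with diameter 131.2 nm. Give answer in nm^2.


Radius r = 131.2/2 = 65.6 nm
Surface area SA = 4 * pi * r^2
SA = 4 * pi * (65.6)^2
SA = 54077.62 nm^2

54077.62


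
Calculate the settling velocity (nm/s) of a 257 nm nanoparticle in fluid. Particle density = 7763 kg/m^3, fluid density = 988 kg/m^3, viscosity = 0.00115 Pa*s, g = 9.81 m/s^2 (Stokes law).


Radius R = 257/2 nm = 1.285e-07 m
Density difference = 7763 - 988 = 6775 kg/m^3
v = 2 * R^2 * (rho_p - rho_f) * g / (9 * eta)
v = 2 * (1.285e-07)^2 * 6775 * 9.81 / (9 * 0.00115)
v = 2.12068e-07 m/s = 212.0675 nm/s

212.0675


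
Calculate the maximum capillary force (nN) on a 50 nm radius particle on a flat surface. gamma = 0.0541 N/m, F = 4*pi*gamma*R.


Convert radius: R = 50 nm = 5e-08 m
F = 4 * pi * gamma * R
F = 4 * pi * 0.0541 * 5e-08
F = 3.3992e-08 N = 33.992 nN

33.992


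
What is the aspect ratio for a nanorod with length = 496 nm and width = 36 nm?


Aspect ratio AR = length / diameter
AR = 496 / 36
AR = 13.78

13.78


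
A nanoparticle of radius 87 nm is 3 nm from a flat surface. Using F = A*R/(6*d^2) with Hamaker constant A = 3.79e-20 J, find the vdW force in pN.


Convert to SI: R = 87 nm = 8.7e-08 m, d = 3 nm = 3e-09 m
F = A * R / (6 * d^2)
F = 3.79e-20 * 8.7e-08 / (6 * (3e-09)^2)
F = 6.10611e-11 N = 61.061 pN

61.061


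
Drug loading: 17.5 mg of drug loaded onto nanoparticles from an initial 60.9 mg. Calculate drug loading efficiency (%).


Drug loading efficiency = (drug loaded / drug initial) * 100
DLE = 17.5 / 60.9 * 100
DLE = 0.2874 * 100
DLE = 28.74%

28.74


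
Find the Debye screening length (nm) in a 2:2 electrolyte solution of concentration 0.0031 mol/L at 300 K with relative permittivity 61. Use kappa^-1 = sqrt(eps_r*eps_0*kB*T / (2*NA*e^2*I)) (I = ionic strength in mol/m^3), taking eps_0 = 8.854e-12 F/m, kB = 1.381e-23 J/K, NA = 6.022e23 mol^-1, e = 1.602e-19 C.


Ionic strength I = 0.0031 * 2^2 * 1000 = 12.4 mol/m^3
kappa^-1 = sqrt(61 * 8.854e-12 * 1.381e-23 * 300 / (2 * 6.022e23 * (1.602e-19)^2 * 12.4))
kappa^-1 = 2.416 nm

2.416


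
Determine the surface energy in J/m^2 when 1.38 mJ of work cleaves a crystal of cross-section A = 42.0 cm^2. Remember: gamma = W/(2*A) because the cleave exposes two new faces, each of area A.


Convert: A = 42.0 cm^2 = 0.0042 m^2, W = 1.38 mJ = 0.00138 J
Cleaving exposes two faces of area A, so total new surface = 2*A and gamma = W / (2*A)
gamma = 0.00138 / (2 * 0.0042)
gamma = 0.164 J/m^2

0.164


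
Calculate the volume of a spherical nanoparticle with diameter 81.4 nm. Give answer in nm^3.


Radius r = 81.4/2 = 40.7 nm
Volume V = (4/3) * pi * r^3
V = (4/3) * pi * (40.7)^3
V = 282404.65 nm^3

282404.65


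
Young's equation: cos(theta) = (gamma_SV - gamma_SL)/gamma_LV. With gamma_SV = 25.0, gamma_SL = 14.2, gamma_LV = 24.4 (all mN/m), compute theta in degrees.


cos(theta) = (gamma_SV - gamma_SL) / gamma_LV
cos(theta) = (25.0 - 14.2) / 24.4
cos(theta) = 0.442623
theta = arccos(0.442623) = 63.73 degrees

63.73


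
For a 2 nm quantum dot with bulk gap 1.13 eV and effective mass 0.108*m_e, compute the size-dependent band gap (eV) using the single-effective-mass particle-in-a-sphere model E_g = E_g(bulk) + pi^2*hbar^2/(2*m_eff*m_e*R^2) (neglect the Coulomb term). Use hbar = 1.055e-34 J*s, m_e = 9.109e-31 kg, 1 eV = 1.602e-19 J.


Radius R = 2/2 nm = 1e-09 m
Confinement energy dE = pi^2 * hbar^2 / (2 * m_eff * m_e * R^2)
dE = pi^2 * (1.055e-34)^2 / (2 * 0.108 * 9.109e-31 * (1e-09)^2) J, divided by 1.602e-19 J/eV
dE = 3.4851 eV
Total band gap = E_g(bulk) + dE = 1.13 + 3.4851 = 4.6151 eV

4.6151


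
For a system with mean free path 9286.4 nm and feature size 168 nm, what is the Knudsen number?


Knudsen number Kn = lambda / L
Kn = 9286.4 / 168
Kn = 55.2762

55.2762


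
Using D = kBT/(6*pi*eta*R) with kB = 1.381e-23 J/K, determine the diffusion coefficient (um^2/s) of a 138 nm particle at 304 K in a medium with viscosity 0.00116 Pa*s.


Radius R = 138/2 = 69 nm = 6.9e-08 m
D = kB*T / (6*pi*eta*R)
D = 1.381e-23 * 304 / (6 * pi * 0.00116 * 6.9e-08)
D = 2.78265e-12 m^2/s = 2.783 um^2/s

2.783


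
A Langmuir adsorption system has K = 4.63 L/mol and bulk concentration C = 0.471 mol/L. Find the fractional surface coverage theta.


Langmuir isotherm: theta = K*C / (1 + K*C)
K*C = 4.63 * 0.471 = 2.18073
theta = 2.18073 / (1 + 2.18073) = 2.18073 / 3.18073
theta = 0.6856

0.6856


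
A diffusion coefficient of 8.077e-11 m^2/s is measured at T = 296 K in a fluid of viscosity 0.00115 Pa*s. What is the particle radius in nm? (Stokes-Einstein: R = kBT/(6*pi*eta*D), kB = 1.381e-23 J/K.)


Stokes-Einstein: R = kB*T / (6*pi*eta*D)
R = 1.381e-23 * 296 / (6 * pi * 0.00115 * 8.077e-11)
R = 2.33473e-09 m = 2.33 nm

2.33


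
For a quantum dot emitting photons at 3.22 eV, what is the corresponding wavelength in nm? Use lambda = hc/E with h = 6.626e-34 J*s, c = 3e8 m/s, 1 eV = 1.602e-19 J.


Convert energy: E = 3.22 eV = 3.22 * 1.602e-19 = 5.15844e-19 J
lambda = h*c / E = 6.626e-34 * 3e8 / 5.15844e-19
lambda = 3.85349e-07 m = 385.3 nm

385.3


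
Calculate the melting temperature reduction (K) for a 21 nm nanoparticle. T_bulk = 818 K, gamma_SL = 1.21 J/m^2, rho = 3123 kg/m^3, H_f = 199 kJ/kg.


Radius R = 21/2 = 10.5 nm = 1.05e-08 m
Convert H_f = 199 kJ/kg = 199000 J/kg
dT = 2 * gamma_SL * T_bulk / (rho * H_f * R)
dT = 2 * 1.21 * 818 / (3123 * 199000 * 1.05e-08)
dT = 303.4 K

303.4


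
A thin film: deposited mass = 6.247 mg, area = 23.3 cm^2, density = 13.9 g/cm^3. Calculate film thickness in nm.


Convert: m = 6.247 mg = 6.2470e-06 kg, A = 23.3 cm^2 = 2.3300e-03 m^2, rho = 13.9 g/cm^3 = 13900 kg/m^3
t = m / (A * rho)
t = 6.2470e-06 / (2.3300e-03 * 13900)
t = 1.9289e-07 m = 192.9 nm

192.9


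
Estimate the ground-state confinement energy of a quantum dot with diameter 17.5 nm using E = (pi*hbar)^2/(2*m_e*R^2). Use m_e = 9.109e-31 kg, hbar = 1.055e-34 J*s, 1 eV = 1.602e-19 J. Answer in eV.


Radius R = 17.5/2 = 8.75 nm = 8.75e-09 m
E = (pi * 1.055e-34)^2 / (2 * 9.109e-31 * (8.75e-09)^2)
E(J) = 7.87568e-22
E = E(J) / 1.602e-19 = 0.0049 eV

0.0049


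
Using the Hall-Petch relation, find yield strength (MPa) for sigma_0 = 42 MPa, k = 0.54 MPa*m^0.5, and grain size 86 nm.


d = 86 nm = 8.6e-08 m
sqrt(d) = 0.0002932576
Hall-Petch contribution = k / sqrt(d) = 0.54 / 0.0002932576 = 1841.4 MPa
sigma = sigma_0 + k/sqrt(d) = 42 + 1841.4 = 1883.4 MPa

1883.4


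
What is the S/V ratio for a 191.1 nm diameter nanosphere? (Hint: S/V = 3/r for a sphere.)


Radius r = 191.1/2 = 95.55 nm
S/V = 3 / r = 3 / 95.55
S/V = 0.0314 nm^-1

0.0314


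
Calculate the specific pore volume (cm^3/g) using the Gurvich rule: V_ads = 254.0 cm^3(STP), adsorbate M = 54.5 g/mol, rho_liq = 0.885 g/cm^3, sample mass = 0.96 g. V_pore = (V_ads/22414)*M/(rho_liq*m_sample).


Moles adsorbed n = V_ads / 22414 = 254.0 / 22414 = 1.133220e-02 mol
Liquid volume V_liq = n * M / rho_liq = 1.133220e-02 * 54.5 / 0.885 = 0.69786 cm^3
Specific pore volume V_pore = V_liq / m_sample = 0.69786 / 0.96
V_pore = 0.7269 cm^3/g

0.7269


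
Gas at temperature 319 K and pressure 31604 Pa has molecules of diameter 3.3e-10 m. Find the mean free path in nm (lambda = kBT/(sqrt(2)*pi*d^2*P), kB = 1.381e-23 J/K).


Mean free path: lambda = kB*T / (sqrt(2) * pi * d^2 * P)
lambda = 1.381e-23 * 319 / (sqrt(2) * pi * (3.3e-10)^2 * 31604)
lambda = 2.88104e-07 m
lambda = 288.1 nm

288.1


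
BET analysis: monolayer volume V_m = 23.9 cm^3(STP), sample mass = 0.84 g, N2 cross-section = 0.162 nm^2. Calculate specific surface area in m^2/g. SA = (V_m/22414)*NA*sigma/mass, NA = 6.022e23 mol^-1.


Number of moles in monolayer = V_m / 22414 = 23.9 / 22414 = 0.0010663
Number of molecules = moles * NA = 0.0010663 * 6.022e23
SA = molecules * sigma / mass
SA = (23.9 / 22414) * 6.022e23 * 0.162e-18 / 0.84
SA = 123.8 m^2/g

123.8


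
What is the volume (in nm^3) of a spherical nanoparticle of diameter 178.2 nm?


Radius r = 178.2/2 = 89.1 nm
Volume V = (4/3) * pi * r^3
V = (4/3) * pi * (89.1)^3
V = 2962932.25 nm^3

2962932.25


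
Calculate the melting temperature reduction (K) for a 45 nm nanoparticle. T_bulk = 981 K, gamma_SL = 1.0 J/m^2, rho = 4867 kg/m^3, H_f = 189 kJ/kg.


Radius R = 45/2 = 22.5 nm = 2.25e-08 m
Convert H_f = 189 kJ/kg = 189000 J/kg
dT = 2 * gamma_SL * T_bulk / (rho * H_f * R)
dT = 2 * 1.0 * 981 / (4867 * 189000 * 2.25e-08)
dT = 94.8 K

94.8


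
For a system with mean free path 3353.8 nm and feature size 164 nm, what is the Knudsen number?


Knudsen number Kn = lambda / L
Kn = 3353.8 / 164
Kn = 20.45

20.45


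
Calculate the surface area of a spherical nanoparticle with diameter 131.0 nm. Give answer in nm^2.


Radius r = 131.0/2 = 65.5 nm
Surface area SA = 4 * pi * r^2
SA = 4 * pi * (65.5)^2
SA = 53912.87 nm^2

53912.87


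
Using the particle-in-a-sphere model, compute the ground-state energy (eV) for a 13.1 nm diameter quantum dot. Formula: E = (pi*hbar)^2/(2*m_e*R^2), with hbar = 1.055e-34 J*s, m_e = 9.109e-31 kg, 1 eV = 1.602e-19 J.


Radius R = 13.1/2 = 6.55 nm = 6.55e-09 m
E = (pi * 1.055e-34)^2 / (2 * 9.109e-31 * (6.55e-09)^2)
E(J) = 1.40547e-21
E = E(J) / 1.602e-19 = 0.0088 eV

0.0088


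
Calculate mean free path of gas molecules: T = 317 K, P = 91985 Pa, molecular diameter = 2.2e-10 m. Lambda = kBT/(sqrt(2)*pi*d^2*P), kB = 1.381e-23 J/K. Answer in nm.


Mean free path: lambda = kB*T / (sqrt(2) * pi * d^2 * P)
lambda = 1.381e-23 * 317 / (sqrt(2) * pi * (2.2e-10)^2 * 91985)
lambda = 2.21323e-07 m
lambda = 221.32 nm

221.32


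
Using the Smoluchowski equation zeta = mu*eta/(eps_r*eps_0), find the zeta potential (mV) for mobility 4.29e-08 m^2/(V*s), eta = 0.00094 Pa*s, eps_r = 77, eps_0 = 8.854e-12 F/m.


Smoluchowski equation: zeta = mu * eta / (eps_r * eps_0)
zeta = 4.29e-08 * 0.00094 / (77 * 8.854e-12)
zeta = 0.05915 V = 59.15 mV

59.15


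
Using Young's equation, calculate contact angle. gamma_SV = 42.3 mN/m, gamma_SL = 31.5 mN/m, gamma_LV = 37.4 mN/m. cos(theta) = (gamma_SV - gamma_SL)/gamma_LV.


cos(theta) = (gamma_SV - gamma_SL) / gamma_LV
cos(theta) = (42.3 - 31.5) / 37.4
cos(theta) = 0.28877
theta = arccos(0.28877) = 73.22 degrees

73.22


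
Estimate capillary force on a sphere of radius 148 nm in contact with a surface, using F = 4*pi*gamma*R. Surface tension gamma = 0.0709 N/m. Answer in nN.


Convert radius: R = 148 nm = 1.48e-07 m
F = 4 * pi * gamma * R
F = 4 * pi * 0.0709 * 1.48e-07
F = 1.31861e-07 N = 131.8614 nN

131.8614


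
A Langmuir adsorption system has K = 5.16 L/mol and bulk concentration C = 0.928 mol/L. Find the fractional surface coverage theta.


Langmuir isotherm: theta = K*C / (1 + K*C)
K*C = 5.16 * 0.928 = 4.78848
theta = 4.78848 / (1 + 4.78848) = 4.78848 / 5.78848
theta = 0.8272

0.8272


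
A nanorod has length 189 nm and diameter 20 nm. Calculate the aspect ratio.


Aspect ratio AR = length / diameter
AR = 189 / 20
AR = 9.45

9.45


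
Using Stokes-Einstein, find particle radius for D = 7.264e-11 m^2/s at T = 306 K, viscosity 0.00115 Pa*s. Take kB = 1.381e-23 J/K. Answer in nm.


Stokes-Einstein: R = kB*T / (6*pi*eta*D)
R = 1.381e-23 * 306 / (6 * pi * 0.00115 * 7.264e-11)
R = 2.68374e-09 m = 2.68 nm

2.68


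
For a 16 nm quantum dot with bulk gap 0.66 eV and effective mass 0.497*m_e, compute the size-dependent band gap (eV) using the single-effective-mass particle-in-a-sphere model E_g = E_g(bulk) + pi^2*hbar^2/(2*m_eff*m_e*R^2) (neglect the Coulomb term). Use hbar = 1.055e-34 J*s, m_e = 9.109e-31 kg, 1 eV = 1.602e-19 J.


Radius R = 16/2 nm = 8e-09 m
Confinement energy dE = pi^2 * hbar^2 / (2 * m_eff * m_e * R^2)
dE = pi^2 * (1.055e-34)^2 / (2 * 0.497 * 9.109e-31 * (8e-09)^2) J, divided by 1.602e-19 J/eV
dE = 0.0118 eV
Total band gap = E_g(bulk) + dE = 0.66 + 0.0118 = 0.6718 eV

0.6718


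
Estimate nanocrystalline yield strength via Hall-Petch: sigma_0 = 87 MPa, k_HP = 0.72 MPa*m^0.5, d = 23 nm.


d = 23 nm = 2.3e-08 m
sqrt(d) = 0.0001516575
Hall-Petch contribution = k / sqrt(d) = 0.72 / 0.0001516575 = 4747.5 MPa
sigma = sigma_0 + k/sqrt(d) = 87 + 4747.5 = 4834.5 MPa

4834.5


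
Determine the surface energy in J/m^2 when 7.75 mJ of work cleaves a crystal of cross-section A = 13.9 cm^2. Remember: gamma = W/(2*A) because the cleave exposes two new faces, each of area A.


Convert: A = 13.9 cm^2 = 0.00139 m^2, W = 7.75 mJ = 0.00775 J
Cleaving exposes two faces of area A, so total new surface = 2*A and gamma = W / (2*A)
gamma = 0.00775 / (2 * 0.00139)
gamma = 2.788 J/m^2

2.788


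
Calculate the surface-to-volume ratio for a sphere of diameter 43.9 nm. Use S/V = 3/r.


Radius r = 43.9/2 = 21.95 nm
S/V = 3 / r = 3 / 21.95
S/V = 0.1367 nm^-1

0.1367


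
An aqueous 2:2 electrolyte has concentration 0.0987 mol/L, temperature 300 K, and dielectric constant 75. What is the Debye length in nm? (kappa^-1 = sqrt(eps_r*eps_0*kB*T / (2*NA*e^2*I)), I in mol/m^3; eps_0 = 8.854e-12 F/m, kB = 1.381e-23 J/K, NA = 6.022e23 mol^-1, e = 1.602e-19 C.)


Ionic strength I = 0.0987 * 2^2 * 1000 = 394.8 mol/m^3
kappa^-1 = sqrt(75 * 8.854e-12 * 1.381e-23 * 300 / (2 * 6.022e23 * (1.602e-19)^2 * 394.8))
kappa^-1 = 0.475 nm

0.475


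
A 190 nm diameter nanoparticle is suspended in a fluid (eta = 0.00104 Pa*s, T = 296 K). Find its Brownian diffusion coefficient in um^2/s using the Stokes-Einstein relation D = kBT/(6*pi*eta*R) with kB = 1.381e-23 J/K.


Radius R = 190/2 = 95 nm = 9.5e-08 m
D = kB*T / (6*pi*eta*R)
D = 1.381e-23 * 296 / (6 * pi * 0.00104 * 9.5e-08)
D = 2.19496e-12 m^2/s = 2.195 um^2/s

2.195


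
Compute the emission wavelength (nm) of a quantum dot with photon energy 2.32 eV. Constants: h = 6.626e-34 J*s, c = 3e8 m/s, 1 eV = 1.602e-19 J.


Convert energy: E = 2.32 eV = 2.32 * 1.602e-19 = 3.71664e-19 J
lambda = h*c / E = 6.626e-34 * 3e8 / 3.71664e-19
lambda = 5.34838e-07 m = 534.8 nm

534.8


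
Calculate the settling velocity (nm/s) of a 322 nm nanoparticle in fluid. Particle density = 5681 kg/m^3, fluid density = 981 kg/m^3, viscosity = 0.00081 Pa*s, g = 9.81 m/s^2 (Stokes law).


Radius R = 322/2 nm = 1.61e-07 m
Density difference = 5681 - 981 = 4700 kg/m^3
v = 2 * R^2 * (rho_p - rho_f) * g / (9 * eta)
v = 2 * (1.61e-07)^2 * 4700 * 9.81 / (9 * 0.00081)
v = 3.27885e-07 m/s = 327.8846 nm/s

327.8846


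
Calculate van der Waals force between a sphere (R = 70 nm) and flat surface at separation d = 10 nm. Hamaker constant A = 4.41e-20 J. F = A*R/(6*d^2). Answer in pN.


Convert to SI: R = 70 nm = 7e-08 m, d = 10 nm = 1e-08 m
F = A * R / (6 * d^2)
F = 4.41e-20 * 7e-08 / (6 * (1e-08)^2)
F = 5.145e-12 N = 5.145 pN

5.145


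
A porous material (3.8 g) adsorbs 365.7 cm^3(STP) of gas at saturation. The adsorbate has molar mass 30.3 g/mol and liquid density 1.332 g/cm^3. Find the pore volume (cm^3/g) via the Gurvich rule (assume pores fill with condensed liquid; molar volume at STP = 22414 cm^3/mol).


Moles adsorbed n = V_ads / 22414 = 365.7 / 22414 = 1.631570e-02 mol
Liquid volume V_liq = n * M / rho_liq = 1.631570e-02 * 30.3 / 1.332 = 0.37115 cm^3
Specific pore volume V_pore = V_liq / m_sample = 0.37115 / 3.8
V_pore = 0.0977 cm^3/g

0.0977


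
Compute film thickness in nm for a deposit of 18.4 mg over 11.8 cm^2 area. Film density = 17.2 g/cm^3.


Convert: m = 18.4 mg = 1.8400e-05 kg, A = 11.8 cm^2 = 1.1800e-03 m^2, rho = 17.2 g/cm^3 = 17200 kg/m^3
t = m / (A * rho)
t = 1.8400e-05 / (1.1800e-03 * 17200)
t = 9.0658e-07 m = 906.6 nm

906.6


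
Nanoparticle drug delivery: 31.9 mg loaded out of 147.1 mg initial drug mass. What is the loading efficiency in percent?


Drug loading efficiency = (drug loaded / drug initial) * 100
DLE = 31.9 / 147.1 * 100
DLE = 0.2169 * 100
DLE = 21.69%

21.69


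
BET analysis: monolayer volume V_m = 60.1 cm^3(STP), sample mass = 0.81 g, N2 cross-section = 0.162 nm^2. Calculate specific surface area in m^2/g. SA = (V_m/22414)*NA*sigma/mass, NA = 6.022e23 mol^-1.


Number of moles in monolayer = V_m / 22414 = 60.1 / 22414 = 0.00268136
Number of molecules = moles * NA = 0.00268136 * 6.022e23
SA = molecules * sigma / mass
SA = (60.1 / 22414) * 6.022e23 * 0.162e-18 / 0.81
SA = 322.9 m^2/g

322.9


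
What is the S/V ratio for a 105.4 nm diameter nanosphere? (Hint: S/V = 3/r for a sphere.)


Radius r = 105.4/2 = 52.7 nm
S/V = 3 / r = 3 / 52.7
S/V = 0.0569 nm^-1

0.0569


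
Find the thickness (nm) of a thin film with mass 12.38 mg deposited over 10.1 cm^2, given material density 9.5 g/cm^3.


Convert: m = 12.38 mg = 1.2380e-05 kg, A = 10.1 cm^2 = 1.0100e-03 m^2, rho = 9.5 g/cm^3 = 9500 kg/m^3
t = m / (A * rho)
t = 1.2380e-05 / (1.0100e-03 * 9500)
t = 1.2903e-06 m = 1290.3 nm

1290.3


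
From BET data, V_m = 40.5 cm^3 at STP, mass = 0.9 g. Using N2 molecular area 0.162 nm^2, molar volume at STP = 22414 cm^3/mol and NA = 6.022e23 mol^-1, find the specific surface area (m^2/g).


Number of moles in monolayer = V_m / 22414 = 40.5 / 22414 = 0.00180691
Number of molecules = moles * NA = 0.00180691 * 6.022e23
SA = molecules * sigma / mass
SA = (40.5 / 22414) * 6.022e23 * 0.162e-18 / 0.9
SA = 195.9 m^2/g

195.9


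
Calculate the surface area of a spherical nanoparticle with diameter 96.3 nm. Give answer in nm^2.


Radius r = 96.3/2 = 48.15 nm
Surface area SA = 4 * pi * r^2
SA = 4 * pi * (48.15)^2
SA = 29134.16 nm^2

29134.16


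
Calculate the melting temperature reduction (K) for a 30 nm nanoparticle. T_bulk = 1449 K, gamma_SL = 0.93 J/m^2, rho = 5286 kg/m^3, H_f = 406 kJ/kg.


Radius R = 30/2 = 15 nm = 1.5e-08 m
Convert H_f = 406 kJ/kg = 406000 J/kg
dT = 2 * gamma_SL * T_bulk / (rho * H_f * R)
dT = 2 * 0.93 * 1449 / (5286 * 406000 * 1.5e-08)
dT = 83.7 K

83.7


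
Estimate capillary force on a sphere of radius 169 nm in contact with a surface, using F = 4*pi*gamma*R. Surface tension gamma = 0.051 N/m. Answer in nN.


Convert radius: R = 169 nm = 1.69e-07 m
F = 4 * pi * gamma * R
F = 4 * pi * 0.051 * 1.69e-07
F = 1.0831e-07 N = 108.3095 nN

108.3095


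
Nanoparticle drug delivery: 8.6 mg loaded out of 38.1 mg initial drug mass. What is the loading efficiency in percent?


Drug loading efficiency = (drug loaded / drug initial) * 100
DLE = 8.6 / 38.1 * 100
DLE = 0.2257 * 100
DLE = 22.57%

22.57


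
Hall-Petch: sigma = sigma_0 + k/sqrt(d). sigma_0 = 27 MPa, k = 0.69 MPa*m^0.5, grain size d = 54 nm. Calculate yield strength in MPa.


d = 54 nm = 5.4e-08 m
sqrt(d) = 0.000232379
Hall-Petch contribution = k / sqrt(d) = 0.69 / 0.000232379 = 2969.3 MPa
sigma = sigma_0 + k/sqrt(d) = 27 + 2969.3 = 2996.3 MPa

2996.3


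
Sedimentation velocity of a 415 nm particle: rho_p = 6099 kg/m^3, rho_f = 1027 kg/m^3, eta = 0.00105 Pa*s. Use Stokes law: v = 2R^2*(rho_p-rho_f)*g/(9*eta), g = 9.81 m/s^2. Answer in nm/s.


Radius R = 415/2 nm = 2.075e-07 m
Density difference = 6099 - 1027 = 5072 kg/m^3
v = 2 * R^2 * (rho_p - rho_f) * g / (9 * eta)
v = 2 * (2.075e-07)^2 * 5072 * 9.81 / (9 * 0.00105)
v = 4.53401e-07 m/s = 453.4012 nm/s

453.4012


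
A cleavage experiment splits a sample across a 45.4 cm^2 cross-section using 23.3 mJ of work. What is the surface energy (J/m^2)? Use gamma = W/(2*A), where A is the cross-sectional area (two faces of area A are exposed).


Convert: A = 45.4 cm^2 = 0.00454 m^2, W = 23.3 mJ = 0.0233 J
Cleaving exposes two faces of area A, so total new surface = 2*A and gamma = W / (2*A)
gamma = 0.0233 / (2 * 0.00454)
gamma = 2.566 J/m^2

2.566


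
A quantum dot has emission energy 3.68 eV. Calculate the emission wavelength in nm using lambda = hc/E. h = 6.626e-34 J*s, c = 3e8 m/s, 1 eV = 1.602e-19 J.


Convert energy: E = 3.68 eV = 3.68 * 1.602e-19 = 5.89536e-19 J
lambda = h*c / E = 6.626e-34 * 3e8 / 5.89536e-19
lambda = 3.3718e-07 m = 337.2 nm

337.2


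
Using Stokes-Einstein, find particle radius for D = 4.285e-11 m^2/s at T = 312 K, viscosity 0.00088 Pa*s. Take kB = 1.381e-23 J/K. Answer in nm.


Stokes-Einstein: R = kB*T / (6*pi*eta*D)
R = 1.381e-23 * 312 / (6 * pi * 0.00088 * 4.285e-11)
R = 6.06197e-09 m = 6.06 nm

6.06


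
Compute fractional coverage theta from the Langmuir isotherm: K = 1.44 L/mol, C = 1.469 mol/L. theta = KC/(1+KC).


Langmuir isotherm: theta = K*C / (1 + K*C)
K*C = 1.44 * 1.469 = 2.11536
theta = 2.11536 / (1 + 2.11536) = 2.11536 / 3.11536
theta = 0.679

0.679


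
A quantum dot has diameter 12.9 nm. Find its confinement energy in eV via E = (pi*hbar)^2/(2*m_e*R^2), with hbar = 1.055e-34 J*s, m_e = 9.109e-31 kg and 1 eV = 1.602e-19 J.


Radius R = 12.9/2 = 6.45 nm = 6.45e-09 m
E = (pi * 1.055e-34)^2 / (2 * 9.109e-31 * (6.45e-09)^2)
E(J) = 1.44939e-21
E = E(J) / 1.602e-19 = 0.009 eV

0.009


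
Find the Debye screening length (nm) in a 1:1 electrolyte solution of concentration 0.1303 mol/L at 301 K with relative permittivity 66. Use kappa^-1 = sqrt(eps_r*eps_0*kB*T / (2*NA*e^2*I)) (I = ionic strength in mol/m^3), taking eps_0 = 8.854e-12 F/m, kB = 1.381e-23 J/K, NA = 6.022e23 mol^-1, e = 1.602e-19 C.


Ionic strength I = 0.1303 * 1^2 * 1000 = 130.3 mol/m^3
kappa^-1 = sqrt(66 * 8.854e-12 * 1.381e-23 * 301 / (2 * 6.022e23 * (1.602e-19)^2 * 130.3))
kappa^-1 = 0.777 nm

0.777


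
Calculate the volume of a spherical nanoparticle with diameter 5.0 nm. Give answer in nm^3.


Radius r = 5.0/2 = 2.5 nm
Volume V = (4/3) * pi * r^3
V = (4/3) * pi * (2.5)^3
V = 65.45 nm^3

65.45


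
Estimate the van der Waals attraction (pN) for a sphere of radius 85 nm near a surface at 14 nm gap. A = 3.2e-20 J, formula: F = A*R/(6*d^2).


Convert to SI: R = 85 nm = 8.5e-08 m, d = 14 nm = 1.4e-08 m
F = A * R / (6 * d^2)
F = 3.2e-20 * 8.5e-08 / (6 * (1.4e-08)^2)
F = 2.31293e-12 N = 2.313 pN

2.313


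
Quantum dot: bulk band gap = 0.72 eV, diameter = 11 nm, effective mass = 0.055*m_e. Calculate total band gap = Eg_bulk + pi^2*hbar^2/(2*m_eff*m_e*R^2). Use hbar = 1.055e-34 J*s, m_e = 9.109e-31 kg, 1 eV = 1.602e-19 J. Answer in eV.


Radius R = 11/2 nm = 5.5e-09 m
Confinement energy dE = pi^2 * hbar^2 / (2 * m_eff * m_e * R^2)
dE = pi^2 * (1.055e-34)^2 / (2 * 0.055 * 9.109e-31 * (5.5e-09)^2) J, divided by 1.602e-19 J/eV
dE = 0.2262 eV
Total band gap = E_g(bulk) + dE = 0.72 + 0.2262 = 0.9462 eV

0.9462


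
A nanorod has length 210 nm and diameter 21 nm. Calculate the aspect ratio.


Aspect ratio AR = length / diameter
AR = 210 / 21
AR = 10.0

10.0


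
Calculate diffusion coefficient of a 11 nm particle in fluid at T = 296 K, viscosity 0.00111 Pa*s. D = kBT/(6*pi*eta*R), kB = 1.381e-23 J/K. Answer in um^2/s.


Radius R = 11/2 = 5.5 nm = 5.5e-09 m
D = kB*T / (6*pi*eta*R)
D = 1.381e-23 * 296 / (6 * pi * 0.00111 * 5.5e-09)
D = 3.55221e-11 m^2/s = 35.522 um^2/s

35.522


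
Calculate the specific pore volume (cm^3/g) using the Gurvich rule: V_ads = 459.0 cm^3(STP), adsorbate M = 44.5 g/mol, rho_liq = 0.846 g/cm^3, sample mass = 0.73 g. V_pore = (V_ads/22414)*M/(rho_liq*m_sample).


Moles adsorbed n = V_ads / 22414 = 459.0 / 22414 = 2.047827e-02 mol
Liquid volume V_liq = n * M / rho_liq = 2.047827e-02 * 44.5 / 0.846 = 1.07717 cm^3
Specific pore volume V_pore = V_liq / m_sample = 1.07717 / 0.73
V_pore = 1.4756 cm^3/g

1.4756
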